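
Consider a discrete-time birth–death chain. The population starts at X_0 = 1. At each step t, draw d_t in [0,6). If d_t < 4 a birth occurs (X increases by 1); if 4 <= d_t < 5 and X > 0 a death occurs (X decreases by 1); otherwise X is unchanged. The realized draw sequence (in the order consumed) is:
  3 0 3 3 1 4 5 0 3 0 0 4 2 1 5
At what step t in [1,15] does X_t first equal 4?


3

t=0: X=1, d=3 → birth, X_1=2
t=1: X=2, d=0 → birth, X_2=3
t=2: X=3, d=3 → birth, X_3=4
t=3: X=4, d=3 → birth, X_4=5
t=4: X=5, d=1 → birth, X_5=6
t=5: X=6, d=4 → death, X_6=5
t=6: X=5, d=5 → hold, X_7=5
t=7: X=5, d=0 → birth, X_8=6
t=8: X=6, d=3 → birth, X_9=7
t=9: X=7, d=0 → birth, X_10=8
t=10: X=8, d=0 → birth, X_11=9
t=11: X=9, d=4 → death, X_12=8
t=12: X=8, d=2 → birth, X_13=9
t=13: X=9, d=1 → birth, X_14=10
t=14: X=10, d=5 → hold, X_15=10


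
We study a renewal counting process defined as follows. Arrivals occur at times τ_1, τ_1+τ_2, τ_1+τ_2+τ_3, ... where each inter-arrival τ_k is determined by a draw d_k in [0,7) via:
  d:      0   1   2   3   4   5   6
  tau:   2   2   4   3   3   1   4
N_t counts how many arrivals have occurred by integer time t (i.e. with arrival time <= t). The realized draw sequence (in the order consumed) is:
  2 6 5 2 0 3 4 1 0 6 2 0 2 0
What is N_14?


4

draw d_1=2: τ_1=4, arrival time A_1=4
draw d_2=6: τ_2=4, arrival time A_2=8
draw d_3=5: τ_3=1, arrival time A_3=9
draw d_4=2: τ_4=4, arrival time A_4=13
draw d_5=0: τ_5=2, arrival time A_5=15
draw d_6=3: τ_6=3, arrival time A_6=18
draw d_7=4: τ_7=3, arrival time A_7=21
draw d_8=1: τ_8=2, arrival time A_8=23
draw d_9=0: τ_9=2, arrival time A_9=25
draw d_10=6: τ_10=4, arrival time A_10=29
draw d_11=2: τ_11=4, arrival time A_11=33
draw d_12=0: τ_12=2, arrival time A_12=35
draw d_13=2: τ_13=4, arrival time A_13=39
draw d_14=0: τ_14=2, arrival time A_14=41
N_t over t=0..14: 0:0 1:0 2:0 3:0 4:1 5:1 6:1 7:1 8:2 9:3 10:3 11:3 12:3 13:4 14:4


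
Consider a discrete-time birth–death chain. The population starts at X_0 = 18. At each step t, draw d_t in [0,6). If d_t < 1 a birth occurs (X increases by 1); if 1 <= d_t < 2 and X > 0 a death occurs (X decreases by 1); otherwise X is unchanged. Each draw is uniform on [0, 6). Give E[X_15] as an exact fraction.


18

X can drop by at most 1 per step and X_0 = 18 > T = 15, so X_t >= 18 − t >= 3 > 0 for every t <= 15: the floor at 0 (the 'and X > 0' condition) never binds. Hence X_15 = X_0 + Σ_{t<15} Y_t with i.i.d. increments Y_t = y(d_t) ∈ {+1, −1, 0}.
Outcome values over d=0..5: [1, -1, 0, 0, 0, 0]
Σy = 0, Σy² = 2, M = 6
μ = 0/6 = 0,  σ² = 2/6 − (0)² = 1/3
E[X_15] = 18 + 15·(0) = 18


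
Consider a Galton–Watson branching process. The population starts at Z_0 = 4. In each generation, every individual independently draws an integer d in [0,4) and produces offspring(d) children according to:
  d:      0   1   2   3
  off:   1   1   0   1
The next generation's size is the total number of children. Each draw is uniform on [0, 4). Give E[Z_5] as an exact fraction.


Outcome values over d=0..3: [1, 1, 0, 1]
Σy = 3, Σy² = 3, M = 4
μ = 3/4 = 3/4,  σ² = 3/4 − (3/4)² = 3/16
E[Z_0] = 4
E[Z_1] = 3/4·E[Z_0] = 3
E[Z_2] = 3/4·E[Z_1] = 9/4
E[Z_3] = 3/4·E[Z_2] = 27/16
E[Z_4] = 3/4·E[Z_3] = 81/64
E[Z_5] = 3/4·E[Z_4] = 243/256

243/256


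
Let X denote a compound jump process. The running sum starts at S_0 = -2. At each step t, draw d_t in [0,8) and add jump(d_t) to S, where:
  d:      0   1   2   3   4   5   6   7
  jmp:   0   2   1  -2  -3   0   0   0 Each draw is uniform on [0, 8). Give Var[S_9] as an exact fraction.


315/16

Outcome values over d=0..7: [0, 2, 1, -2, -3, 0, 0, 0]
Σy = -2, Σy² = 18, M = 8
μ = -2/8 = -1/4,  σ² = 18/8 − (-1/4)² = 35/16
Independent increments: Var[S_9] = 9·σ² = 9·(35/16) = 315/16


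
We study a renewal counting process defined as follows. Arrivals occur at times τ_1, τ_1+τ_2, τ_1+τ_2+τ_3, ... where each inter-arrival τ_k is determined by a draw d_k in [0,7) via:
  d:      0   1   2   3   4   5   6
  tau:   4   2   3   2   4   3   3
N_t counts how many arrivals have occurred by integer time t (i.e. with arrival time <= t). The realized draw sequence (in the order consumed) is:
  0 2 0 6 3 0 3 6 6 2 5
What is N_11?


draw d_1=0: τ_1=4, arrival time A_1=4
draw d_2=2: τ_2=3, arrival time A_2=7
draw d_3=0: τ_3=4, arrival time A_3=11
draw d_4=6: τ_4=3, arrival time A_4=14
draw d_5=3: τ_5=2, arrival time A_5=16
draw d_6=0: τ_6=4, arrival time A_6=20
draw d_7=3: τ_7=2, arrival time A_7=22
draw d_8=6: τ_8=3, arrival time A_8=25
draw d_9=6: τ_9=3, arrival time A_9=28
draw d_10=2: τ_10=3, arrival time A_10=31
draw d_11=5: τ_11=3, arrival time A_11=34
N_t over t=0..11: 0:0 1:0 2:0 3:0 4:1 5:1 6:1 7:2 8:2 9:2 10:2 11:3

3


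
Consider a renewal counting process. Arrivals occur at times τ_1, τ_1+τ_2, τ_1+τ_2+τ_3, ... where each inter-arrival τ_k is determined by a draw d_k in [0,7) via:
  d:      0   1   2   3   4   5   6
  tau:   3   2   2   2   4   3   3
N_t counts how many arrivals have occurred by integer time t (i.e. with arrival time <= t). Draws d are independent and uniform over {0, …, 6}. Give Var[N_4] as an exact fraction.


Inter-arrival values over d=0..6: [3, 2, 2, 2, 4, 3, 3]
Each d has probability 1/7, so the pmf of τ is: f(2) = 3/7, f(3) = 3/7, f(4) = 1/7
Let p_n(j) = P(N_n = j), with p_0 = [1]. Condition on τ_1: p_n(0) = P(τ > n), and for j >= 1, p_n(j) = Σ_{k<=n} f(k)·p_{n−k}(j−1)
p_1 = [1]  (j = 0)
p_2 = [4/7, 3/7]  (j = 0..1)
p_3 = [1/7, 6/7]  (j = 0..1)
p_4 = [0, 40/49, 9/49]  (j = 0..2)
E[N_4] = Σ j·p_4(j) = 58/49;  E[N_4²] = Σ j²·p_4(j) = 76/49
Var[N_4] = 76/49 − (58/49)² = 360/2401

360/2401


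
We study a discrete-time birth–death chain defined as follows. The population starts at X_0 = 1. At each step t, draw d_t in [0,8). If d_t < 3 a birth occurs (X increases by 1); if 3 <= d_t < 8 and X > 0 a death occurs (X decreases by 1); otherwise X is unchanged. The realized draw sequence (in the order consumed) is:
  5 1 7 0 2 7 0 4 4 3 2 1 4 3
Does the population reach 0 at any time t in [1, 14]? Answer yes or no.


yes

t=0: X=1, d=5 → death, X_1=0
t=1: X=0, d=1 → birth, X_2=1
t=2: X=1, d=7 → death, X_3=0
t=3: X=0, d=0 → birth, X_4=1
t=4: X=1, d=2 → birth, X_5=2
t=5: X=2, d=7 → death, X_6=1
t=6: X=1, d=0 → birth, X_7=2
t=7: X=2, d=4 → death, X_8=1
t=8: X=1, d=4 → death, X_9=0
t=9: X=0, d=3 → hold, X_10=0
t=10: X=0, d=2 → birth, X_11=1
t=11: X=1, d=1 → birth, X_12=2
t=12: X=2, d=4 → death, X_13=1
t=13: X=1, d=3 → death, X_14=0


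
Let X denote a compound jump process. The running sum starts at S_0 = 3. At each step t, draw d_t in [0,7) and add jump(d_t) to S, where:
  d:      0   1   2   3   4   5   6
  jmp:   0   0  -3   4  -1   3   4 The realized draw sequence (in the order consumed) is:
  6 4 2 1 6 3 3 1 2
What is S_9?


12

t=0: S=3, d=6, jump=4, S_1=7
t=1: S=7, d=4, jump=-1, S_2=6
t=2: S=6, d=2, jump=-3, S_3=3
t=3: S=3, d=1, jump=0, S_4=3
t=4: S=3, d=6, jump=4, S_5=7
t=5: S=7, d=3, jump=4, S_6=11
t=6: S=11, d=3, jump=4, S_7=15
t=7: S=15, d=1, jump=0, S_8=15
t=8: S=15, d=2, jump=-3, S_9=12


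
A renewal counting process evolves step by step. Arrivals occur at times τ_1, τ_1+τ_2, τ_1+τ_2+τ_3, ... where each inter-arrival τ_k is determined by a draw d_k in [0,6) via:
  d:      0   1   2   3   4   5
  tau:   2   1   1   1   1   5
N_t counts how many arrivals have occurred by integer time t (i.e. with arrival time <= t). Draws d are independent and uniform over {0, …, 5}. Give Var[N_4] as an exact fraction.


194963/104976

Inter-arrival values over d=0..5: [2, 1, 1, 1, 1, 5]
Each d has probability 1/6, so the pmf of τ is: f(1) = 2/3, f(2) = 1/6, f(5) = 1/6
Let p_n(j) = P(N_n = j), with p_0 = [1]. Condition on τ_1: p_n(0) = P(τ > n), and for j >= 1, p_n(j) = Σ_{k<=n} f(k)·p_{n−k}(j−1)
p_1 = [1/3, 2/3]  (j = 0..1)
p_2 = [1/6, 7/18, 4/9]  (j = 0..2)
p_3 = [1/6, 1/6, 10/27, 8/27]  (j = 0..3)
p_4 = [1/6, 5/36, 19/108, 26/81, 16/81]  (j = 0..4)
E[N_4] = Σ j·p_4(j) = 727/324;  E[N_4²] = Σ j²·p_4(j) = 2233/324
Var[N_4] = 2233/324 − (727/324)² = 194963/104976


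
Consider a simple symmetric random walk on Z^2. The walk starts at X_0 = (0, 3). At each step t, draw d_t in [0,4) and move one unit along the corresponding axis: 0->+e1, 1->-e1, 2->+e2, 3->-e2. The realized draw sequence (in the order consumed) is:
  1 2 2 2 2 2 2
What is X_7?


t=0: X=(0, 3), d=1 → -e1, X_1=(-1, 3)
t=1: X=(-1, 3), d=2 → +e2, X_2=(-1, 4)
t=2: X=(-1, 4), d=2 → +e2, X_3=(-1, 5)
t=3: X=(-1, 5), d=2 → +e2, X_4=(-1, 6)
t=4: X=(-1, 6), d=2 → +e2, X_5=(-1, 7)
t=5: X=(-1, 7), d=2 → +e2, X_6=(-1, 8)
t=6: X=(-1, 8), d=2 → +e2, X_7=(-1, 9)

(-1, 9)


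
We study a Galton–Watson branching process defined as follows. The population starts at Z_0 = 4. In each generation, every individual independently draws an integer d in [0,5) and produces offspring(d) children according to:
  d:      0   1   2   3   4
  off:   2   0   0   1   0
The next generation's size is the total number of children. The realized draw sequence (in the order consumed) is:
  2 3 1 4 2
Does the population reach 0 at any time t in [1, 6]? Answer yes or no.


yes

gen 0: Z_0=4, draws=[2, 3, 1, 4], offspring=[0, 1, 0, 0], Z_1=1
gen 1: Z_1=1, draws=[2], offspring=[0], Z_2=0
gen 2: Z_2=0, draws=[], offspring=[], Z_3=0
gen 3: Z_3=0, draws=[], offspring=[], Z_4=0
gen 4: Z_4=0, draws=[], offspring=[], Z_5=0
gen 5: Z_5=0, draws=[], offspring=[], Z_6=0


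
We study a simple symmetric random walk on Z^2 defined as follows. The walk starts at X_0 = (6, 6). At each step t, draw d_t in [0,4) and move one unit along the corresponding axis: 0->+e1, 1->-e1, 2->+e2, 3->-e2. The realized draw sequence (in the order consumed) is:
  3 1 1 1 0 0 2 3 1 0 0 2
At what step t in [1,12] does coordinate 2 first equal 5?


t=0: X=(6, 6), d=3 → -e2, X_1=(6, 5)
t=1: X=(6, 5), d=1 → -e1, X_2=(5, 5)
t=2: X=(5, 5), d=1 → -e1, X_3=(4, 5)
t=3: X=(4, 5), d=1 → -e1, X_4=(3, 5)
t=4: X=(3, 5), d=0 → +e1, X_5=(4, 5)
t=5: X=(4, 5), d=0 → +e1, X_6=(5, 5)
t=6: X=(5, 5), d=2 → +e2, X_7=(5, 6)
t=7: X=(5, 6), d=3 → -e2, X_8=(5, 5)
t=8: X=(5, 5), d=1 → -e1, X_9=(4, 5)
t=9: X=(4, 5), d=0 → +e1, X_10=(5, 5)
t=10: X=(5, 5), d=0 → +e1, X_11=(6, 5)
t=11: X=(6, 5), d=2 → +e2, X_12=(6, 6)

1


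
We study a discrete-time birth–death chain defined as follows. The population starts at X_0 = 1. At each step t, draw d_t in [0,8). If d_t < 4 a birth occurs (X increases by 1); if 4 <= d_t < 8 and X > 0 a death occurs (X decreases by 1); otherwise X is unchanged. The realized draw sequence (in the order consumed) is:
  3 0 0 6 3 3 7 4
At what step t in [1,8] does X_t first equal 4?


t=0: X=1, d=3 → birth, X_1=2
t=1: X=2, d=0 → birth, X_2=3
t=2: X=3, d=0 → birth, X_3=4
t=3: X=4, d=6 → death, X_4=3
t=4: X=3, d=3 → birth, X_5=4
t=5: X=4, d=3 → birth, X_6=5
t=6: X=5, d=7 → death, X_7=4
t=7: X=4, d=4 → death, X_8=3

3


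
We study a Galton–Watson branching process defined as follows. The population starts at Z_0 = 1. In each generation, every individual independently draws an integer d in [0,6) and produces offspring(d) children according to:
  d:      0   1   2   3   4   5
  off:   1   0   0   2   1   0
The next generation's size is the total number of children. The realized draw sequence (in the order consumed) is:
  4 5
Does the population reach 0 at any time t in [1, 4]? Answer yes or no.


yes

gen 0: Z_0=1, draws=[4], offspring=[1], Z_1=1
gen 1: Z_1=1, draws=[5], offspring=[0], Z_2=0
gen 2: Z_2=0, draws=[], offspring=[], Z_3=0
gen 3: Z_3=0, draws=[], offspring=[], Z_4=0


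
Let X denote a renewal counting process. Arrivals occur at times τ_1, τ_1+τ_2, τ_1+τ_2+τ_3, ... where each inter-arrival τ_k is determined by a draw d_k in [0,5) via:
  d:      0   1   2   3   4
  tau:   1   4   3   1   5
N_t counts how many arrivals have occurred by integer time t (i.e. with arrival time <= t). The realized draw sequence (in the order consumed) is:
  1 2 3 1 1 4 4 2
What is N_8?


draw d_1=1: τ_1=4, arrival time A_1=4
draw d_2=2: τ_2=3, arrival time A_2=7
draw d_3=3: τ_3=1, arrival time A_3=8
draw d_4=1: τ_4=4, arrival time A_4=12
draw d_5=1: τ_5=4, arrival time A_5=16
draw d_6=4: τ_6=5, arrival time A_6=21
draw d_7=4: τ_7=5, arrival time A_7=26
draw d_8=2: τ_8=3, arrival time A_8=29
N_t over t=0..8: 0:0 1:0 2:0 3:0 4:1 5:1 6:1 7:2 8:3

3


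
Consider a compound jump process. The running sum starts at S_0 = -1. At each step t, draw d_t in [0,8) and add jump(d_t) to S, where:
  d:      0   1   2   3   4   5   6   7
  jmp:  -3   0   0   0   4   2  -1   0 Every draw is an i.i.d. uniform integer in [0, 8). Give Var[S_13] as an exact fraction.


Outcome values over d=0..7: [-3, 0, 0, 0, 4, 2, -1, 0]
Σy = 2, Σy² = 30, M = 8
μ = 2/8 = 1/4,  σ² = 30/8 − (1/4)² = 59/16
Independent increments: Var[S_13] = 13·σ² = 13·(59/16) = 767/16

767/16


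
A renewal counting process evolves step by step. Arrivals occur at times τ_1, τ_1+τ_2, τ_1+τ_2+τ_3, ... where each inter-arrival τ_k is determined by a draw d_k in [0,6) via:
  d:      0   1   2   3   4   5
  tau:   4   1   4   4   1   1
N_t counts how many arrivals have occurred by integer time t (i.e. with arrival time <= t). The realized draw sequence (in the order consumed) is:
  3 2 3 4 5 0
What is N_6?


draw d_1=3: τ_1=4, arrival time A_1=4
draw d_2=2: τ_2=4, arrival time A_2=8
draw d_3=3: τ_3=4, arrival time A_3=12
draw d_4=4: τ_4=1, arrival time A_4=13
draw d_5=5: τ_5=1, arrival time A_5=14
draw d_6=0: τ_6=4, arrival time A_6=18
N_t over t=0..6: 0:0 1:0 2:0 3:0 4:1 5:1 6:1

1


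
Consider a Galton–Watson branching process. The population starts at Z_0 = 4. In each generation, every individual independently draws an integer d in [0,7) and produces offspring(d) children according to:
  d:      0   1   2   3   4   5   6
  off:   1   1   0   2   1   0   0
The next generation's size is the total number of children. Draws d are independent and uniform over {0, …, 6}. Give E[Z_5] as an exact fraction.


12500/16807

Outcome values over d=0..6: [1, 1, 0, 2, 1, 0, 0]
Σy = 5, Σy² = 7, M = 7
μ = 5/7 = 5/7,  σ² = 7/7 − (5/7)² = 24/49
E[Z_0] = 4
E[Z_1] = 5/7·E[Z_0] = 20/7
E[Z_2] = 5/7·E[Z_1] = 100/49
E[Z_3] = 5/7·E[Z_2] = 500/343
E[Z_4] = 5/7·E[Z_3] = 2500/2401
E[Z_5] = 5/7·E[Z_4] = 12500/16807


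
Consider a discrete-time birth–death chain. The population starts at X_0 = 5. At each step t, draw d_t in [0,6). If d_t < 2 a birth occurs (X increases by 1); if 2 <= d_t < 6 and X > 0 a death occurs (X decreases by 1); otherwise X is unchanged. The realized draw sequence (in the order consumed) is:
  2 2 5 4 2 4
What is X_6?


0

t=0: X=5, d=2 → death, X_1=4
t=1: X=4, d=2 → death, X_2=3
t=2: X=3, d=5 → death, X_3=2
t=3: X=2, d=4 → death, X_4=1
t=4: X=1, d=2 → death, X_5=0
t=5: X=0, d=4 → hold, X_6=0


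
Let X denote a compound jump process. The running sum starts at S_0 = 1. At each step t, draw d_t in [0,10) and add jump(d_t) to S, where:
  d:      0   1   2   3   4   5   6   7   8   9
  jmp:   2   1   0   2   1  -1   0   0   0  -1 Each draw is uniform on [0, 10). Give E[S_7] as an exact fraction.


Outcome values over d=0..9: [2, 1, 0, 2, 1, -1, 0, 0, 0, -1]
Σy = 4, Σy² = 12, M = 10
μ = 4/10 = 2/5,  σ² = 12/10 − (2/5)² = 26/25
E[S_7] = 1 + 7·(2/5) = 19/5

19/5


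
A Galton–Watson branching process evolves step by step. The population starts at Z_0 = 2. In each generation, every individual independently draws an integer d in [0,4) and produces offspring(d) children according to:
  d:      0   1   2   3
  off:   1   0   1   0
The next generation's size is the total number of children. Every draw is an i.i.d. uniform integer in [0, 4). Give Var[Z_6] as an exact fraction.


63/2048

Outcome values over d=0..3: [1, 0, 1, 0]
Σy = 2, Σy² = 2, M = 4
μ = 2/4 = 1/2,  σ² = 2/4 − (1/2)² = 1/4
V_0 = 0, E_0 = 2
V_1 = 1/4·E_0 + (1/2)²·V_0 = 1/2;  E_1 = 1
V_2 = 1/4·E_1 + (1/2)²·V_1 = 3/8;  E_2 = 1/2
V_3 = 1/4·E_2 + (1/2)²·V_2 = 7/32;  E_3 = 1/4
V_4 = 1/4·E_3 + (1/2)²·V_3 = 15/128;  E_4 = 1/8
V_5 = 1/4·E_4 + (1/2)²·V_4 = 31/512;  E_5 = 1/16
V_6 = 1/4·E_5 + (1/2)²·V_5 = 63/2048;  E_6 = 1/32


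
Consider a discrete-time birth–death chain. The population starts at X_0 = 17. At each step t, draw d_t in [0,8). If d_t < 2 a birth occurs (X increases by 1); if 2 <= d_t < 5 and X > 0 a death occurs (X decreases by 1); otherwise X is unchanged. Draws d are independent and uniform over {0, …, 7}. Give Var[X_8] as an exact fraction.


39/8

X can drop by at most 1 per step and X_0 = 17 > T = 8, so X_t >= 17 − t >= 9 > 0 for every t <= 8: the floor at 0 (the 'and X > 0' condition) never binds. Hence X_8 = X_0 + Σ_{t<8} Y_t with i.i.d. increments Y_t = y(d_t) ∈ {+1, −1, 0}.
Outcome values over d=0..7: [1, 1, -1, -1, -1, 0, 0, 0]
Σy = -1, Σy² = 5, M = 8
μ = -1/8 = -1/8,  σ² = 5/8 − (-1/8)² = 39/64
Independent increments: Var[X_8] = 8·σ² = 8·(39/64) = 39/8


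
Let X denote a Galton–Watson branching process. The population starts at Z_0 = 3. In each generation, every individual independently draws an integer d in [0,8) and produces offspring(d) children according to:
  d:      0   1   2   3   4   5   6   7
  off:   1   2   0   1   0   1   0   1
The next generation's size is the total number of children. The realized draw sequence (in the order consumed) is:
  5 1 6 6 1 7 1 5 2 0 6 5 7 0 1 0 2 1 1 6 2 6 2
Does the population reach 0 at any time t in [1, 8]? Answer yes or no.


gen 0: Z_0=3, draws=[5, 1, 6], offspring=[1, 2, 0], Z_1=3
gen 1: Z_1=3, draws=[6, 1, 7], offspring=[0, 2, 1], Z_2=3
gen 2: Z_2=3, draws=[1, 5, 2], offspring=[2, 1, 0], Z_3=3
gen 3: Z_3=3, draws=[0, 6, 5], offspring=[1, 0, 1], Z_4=2
gen 4: Z_4=2, draws=[7, 0], offspring=[1, 1], Z_5=2
gen 5: Z_5=2, draws=[1, 0], offspring=[2, 1], Z_6=3
gen 6: Z_6=3, draws=[2, 1, 1], offspring=[0, 2, 2], Z_7=4
gen 7: Z_7=4, draws=[6, 2, 6, 2], offspring=[0, 0, 0, 0], Z_8=0

yes


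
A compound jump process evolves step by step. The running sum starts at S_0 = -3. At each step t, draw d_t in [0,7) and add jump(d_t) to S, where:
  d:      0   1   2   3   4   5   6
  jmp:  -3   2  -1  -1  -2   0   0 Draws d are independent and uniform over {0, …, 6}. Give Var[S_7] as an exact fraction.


108/7

Outcome values over d=0..6: [-3, 2, -1, -1, -2, 0, 0]
Σy = -5, Σy² = 19, M = 7
μ = -5/7 = -5/7,  σ² = 19/7 − (-5/7)² = 108/49
Independent increments: Var[S_7] = 7·σ² = 7·(108/49) = 108/7


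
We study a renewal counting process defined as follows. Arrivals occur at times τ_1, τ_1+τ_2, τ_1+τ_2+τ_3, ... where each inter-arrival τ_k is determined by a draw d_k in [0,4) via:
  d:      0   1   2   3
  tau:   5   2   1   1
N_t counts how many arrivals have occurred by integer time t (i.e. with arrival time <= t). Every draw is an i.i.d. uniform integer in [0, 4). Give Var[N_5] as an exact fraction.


391/256

Inter-arrival values over d=0..3: [5, 2, 1, 1]
Each d has probability 1/4, so the pmf of τ is: f(1) = 1/2, f(2) = 1/4, f(5) = 1/4
Let p_n(j) = P(N_n = j), with p_0 = [1]. Condition on τ_1: p_n(0) = P(τ > n), and for j >= 1, p_n(j) = Σ_{k<=n} f(k)·p_{n−k}(j−1)
p_1 = [1/2, 1/2]  (j = 0..1)
p_2 = [1/4, 1/2, 1/4]  (j = 0..2)
p_3 = [1/4, 1/4, 3/8, 1/8]  (j = 0..3)
p_4 = [1/4, 3/16, 1/4, 1/4, 1/16]  (j = 0..4)
p_5 = [0, 7/16, 5/32, 7/32, 5/32, 1/32]  (j = 0..5)
E[N_5] = Σ j·p_5(j) = 35/16;  E[N_5²] = Σ j²·p_5(j) = 101/16
Var[N_5] = 101/16 − (35/16)² = 391/256


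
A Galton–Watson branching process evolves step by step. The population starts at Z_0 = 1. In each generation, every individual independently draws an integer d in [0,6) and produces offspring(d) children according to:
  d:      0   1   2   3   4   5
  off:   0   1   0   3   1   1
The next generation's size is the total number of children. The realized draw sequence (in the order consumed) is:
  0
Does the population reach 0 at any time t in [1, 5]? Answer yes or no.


gen 0: Z_0=1, draws=[0], offspring=[0], Z_1=0
gen 1: Z_1=0, draws=[], offspring=[], Z_2=0
gen 2: Z_2=0, draws=[], offspring=[], Z_3=0
gen 3: Z_3=0, draws=[], offspring=[], Z_4=0
gen 4: Z_4=0, draws=[], offspring=[], Z_5=0

yes


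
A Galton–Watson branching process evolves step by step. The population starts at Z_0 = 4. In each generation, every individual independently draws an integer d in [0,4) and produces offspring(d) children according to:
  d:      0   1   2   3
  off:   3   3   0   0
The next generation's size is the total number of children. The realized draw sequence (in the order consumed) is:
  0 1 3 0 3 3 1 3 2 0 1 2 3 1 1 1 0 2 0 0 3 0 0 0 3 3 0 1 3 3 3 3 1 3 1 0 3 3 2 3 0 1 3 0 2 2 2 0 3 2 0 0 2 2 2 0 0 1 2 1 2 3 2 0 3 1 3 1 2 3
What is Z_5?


gen 0: Z_0=4, draws=[0, 1, 3, 0], offspring=[3, 3, 0, 3], Z_1=9
gen 1: Z_1=9, draws=[3, 3, 1, 3, 2, 0, 1, 2, 3], offspring=[0, 0, 3, 0, 0, 3, 3, 0, 0], Z_2=9
gen 2: Z_2=9, draws=[1, 1, 1, 0, 2, 0, 0, 3, 0], offspring=[3, 3, 3, 3, 0, 3, 3, 0, 3], Z_3=21
gen 3: Z_3=21, draws=[0, 0, 3, 3, 0, 1, 3, 3, 3, 3, 1, 3, 1, 0, 3, 3, 2, 3, 0, 1, 3], offspring=[3, 3, 0, 0, 3, 3, 0, 0, 0, 0, 3, 0, 3, 3, 0, 0, 0, 0, 3, 3, 0], Z_4=27
gen 4: Z_4=27, draws=[0, 2, 2, 2, 0, 3, 2, 0, 0, 2, 2, 2, 0, 0, 1, 2, 1, 2, 3, 2, 0, 3, 1, 3, 1, 2, 3], offspring=[3, 0, 0, 0, 3, 0, 0, 3, 3, 0, 0, 0, 3, 3, 3, 0, 3, 0, 0, 0, 3, 0, 3, 0, 3, 0, 0], Z_5=33

33


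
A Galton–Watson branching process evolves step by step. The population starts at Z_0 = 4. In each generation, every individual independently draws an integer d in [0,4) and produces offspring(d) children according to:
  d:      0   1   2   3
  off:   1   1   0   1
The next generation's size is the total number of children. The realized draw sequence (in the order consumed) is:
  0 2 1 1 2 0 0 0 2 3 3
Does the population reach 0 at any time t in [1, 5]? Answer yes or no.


no

gen 0: Z_0=4, draws=[0, 2, 1, 1], offspring=[1, 0, 1, 1], Z_1=3
gen 1: Z_1=3, draws=[2, 0, 0], offspring=[0, 1, 1], Z_2=2
gen 2: Z_2=2, draws=[0, 2], offspring=[1, 0], Z_3=1
gen 3: Z_3=1, draws=[3], offspring=[1], Z_4=1
gen 4: Z_4=1, draws=[3], offspring=[1], Z_5=1


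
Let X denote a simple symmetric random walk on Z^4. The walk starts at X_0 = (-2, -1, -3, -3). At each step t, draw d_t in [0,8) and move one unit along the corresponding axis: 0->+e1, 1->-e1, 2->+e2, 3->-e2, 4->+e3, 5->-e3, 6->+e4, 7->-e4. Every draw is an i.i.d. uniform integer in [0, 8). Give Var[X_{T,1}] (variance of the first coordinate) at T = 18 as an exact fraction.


9/2

Outcome values over d=0..7: [1, -1, 0, 0, 0, 0, 0, 0]
Σy = 0, Σy² = 2, M = 8
μ = 0/8 = 0,  σ² = 2/8 − (0)² = 1/4
Independent increments: Var[X_18] = 18·σ² = 18·(1/4) = 9/2


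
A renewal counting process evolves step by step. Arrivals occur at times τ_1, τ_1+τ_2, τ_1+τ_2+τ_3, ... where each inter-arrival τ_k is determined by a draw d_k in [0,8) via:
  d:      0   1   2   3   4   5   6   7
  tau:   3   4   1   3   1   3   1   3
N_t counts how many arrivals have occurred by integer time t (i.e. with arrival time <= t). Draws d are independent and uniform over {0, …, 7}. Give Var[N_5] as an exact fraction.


Inter-arrival values over d=0..7: [3, 4, 1, 3, 1, 3, 1, 3]
Each d has probability 1/8, so the pmf of τ is: f(1) = 3/8, f(3) = 1/2, f(4) = 1/8
Let p_n(j) = P(N_n = j), with p_0 = [1]. Condition on τ_1: p_n(0) = P(τ > n), and for j >= 1, p_n(j) = Σ_{k<=n} f(k)·p_{n−k}(j−1)
p_1 = [5/8, 3/8]  (j = 0..1)
p_2 = [5/8, 15/64, 9/64]  (j = 0..2)
p_3 = [1/8, 47/64, 45/512, 27/512]  (j = 0..3)
p_4 = [0, 31/64, 237/512, 135/4096, 81/4096]  (j = 0..4)
p_5 = [0, 25/64, 177/512, 999/4096, 405/32768, 243/32768]  (j = 0..5)
E[N_5] = Σ j·p_5(j) = 62267/32768;  E[N_5²] = Σ j²·p_5(j) = 142595/32768
Var[N_5] = 142595/32768 − (62267/32768)² = 795373671/1073741824

795373671/1073741824


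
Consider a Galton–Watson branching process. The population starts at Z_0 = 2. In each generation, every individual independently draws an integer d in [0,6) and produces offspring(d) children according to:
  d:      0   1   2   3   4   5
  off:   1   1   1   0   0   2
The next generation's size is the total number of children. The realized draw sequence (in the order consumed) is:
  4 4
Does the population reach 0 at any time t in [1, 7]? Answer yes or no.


yes

gen 0: Z_0=2, draws=[4, 4], offspring=[0, 0], Z_1=0
gen 1: Z_1=0, draws=[], offspring=[], Z_2=0
gen 2: Z_2=0, draws=[], offspring=[], Z_3=0
gen 3: Z_3=0, draws=[], offspring=[], Z_4=0
gen 4: Z_4=0, draws=[], offspring=[], Z_5=0
gen 5: Z_5=0, draws=[], offspring=[], Z_6=0
gen 6: Z_6=0, draws=[], offspring=[], Z_7=0


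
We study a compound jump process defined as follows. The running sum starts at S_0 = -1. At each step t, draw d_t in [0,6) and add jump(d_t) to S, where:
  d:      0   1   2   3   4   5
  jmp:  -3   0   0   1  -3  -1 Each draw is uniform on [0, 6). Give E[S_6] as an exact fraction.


Outcome values over d=0..5: [-3, 0, 0, 1, -3, -1]
Σy = -6, Σy² = 20, M = 6
μ = -6/6 = -1,  σ² = 20/6 − (-1)² = 7/3
E[S_6] = -1 + 6·(-1) = -7

-7


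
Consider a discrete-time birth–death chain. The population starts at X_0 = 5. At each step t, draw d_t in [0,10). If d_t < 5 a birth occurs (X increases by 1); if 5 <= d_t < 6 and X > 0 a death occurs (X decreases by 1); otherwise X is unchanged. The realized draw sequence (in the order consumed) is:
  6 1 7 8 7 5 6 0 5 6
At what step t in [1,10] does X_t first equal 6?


2

t=0: X=5, d=6 → hold, X_1=5
t=1: X=5, d=1 → birth, X_2=6
t=2: X=6, d=7 → hold, X_3=6
t=3: X=6, d=8 → hold, X_4=6
t=4: X=6, d=7 → hold, X_5=6
t=5: X=6, d=5 → death, X_6=5
t=6: X=5, d=6 → hold, X_7=5
t=7: X=5, d=0 → birth, X_8=6
t=8: X=6, d=5 → death, X_9=5
t=9: X=5, d=6 → hold, X_10=5


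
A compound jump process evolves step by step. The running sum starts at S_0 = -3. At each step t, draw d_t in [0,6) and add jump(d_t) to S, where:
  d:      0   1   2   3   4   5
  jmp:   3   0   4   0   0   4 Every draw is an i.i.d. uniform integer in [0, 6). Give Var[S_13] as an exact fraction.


1625/36

Outcome values over d=0..5: [3, 0, 4, 0, 0, 4]
Σy = 11, Σy² = 41, M = 6
μ = 11/6 = 11/6,  σ² = 41/6 − (11/6)² = 125/36
Independent increments: Var[S_13] = 13·σ² = 13·(125/36) = 1625/36


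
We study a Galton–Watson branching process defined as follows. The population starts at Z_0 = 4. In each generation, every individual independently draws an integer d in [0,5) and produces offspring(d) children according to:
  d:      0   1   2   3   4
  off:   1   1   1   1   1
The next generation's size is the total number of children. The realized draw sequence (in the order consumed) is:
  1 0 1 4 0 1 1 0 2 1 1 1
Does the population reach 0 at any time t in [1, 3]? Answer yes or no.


gen 0: Z_0=4, draws=[1, 0, 1, 4], offspring=[1, 1, 1, 1], Z_1=4
gen 1: Z_1=4, draws=[0, 1, 1, 0], offspring=[1, 1, 1, 1], Z_2=4
gen 2: Z_2=4, draws=[2, 1, 1, 1], offspring=[1, 1, 1, 1], Z_3=4

no


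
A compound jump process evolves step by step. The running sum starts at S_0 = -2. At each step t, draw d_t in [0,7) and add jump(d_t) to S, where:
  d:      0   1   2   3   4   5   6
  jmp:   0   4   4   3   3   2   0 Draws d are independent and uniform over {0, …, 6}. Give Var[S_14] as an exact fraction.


244/7

Outcome values over d=0..6: [0, 4, 4, 3, 3, 2, 0]
Σy = 16, Σy² = 54, M = 7
μ = 16/7 = 16/7,  σ² = 54/7 − (16/7)² = 122/49
Independent increments: Var[S_14] = 14·σ² = 14·(122/49) = 244/7


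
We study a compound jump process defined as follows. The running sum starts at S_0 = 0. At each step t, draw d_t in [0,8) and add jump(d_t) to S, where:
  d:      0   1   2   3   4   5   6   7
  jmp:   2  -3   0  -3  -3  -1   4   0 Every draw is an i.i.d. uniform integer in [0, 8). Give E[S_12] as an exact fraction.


Outcome values over d=0..7: [2, -3, 0, -3, -3, -1, 4, 0]
Σy = -4, Σy² = 48, M = 8
μ = -4/8 = -1/2,  σ² = 48/8 − (-1/2)² = 23/4
E[S_12] = 0 + 12·(-1/2) = -6

-6


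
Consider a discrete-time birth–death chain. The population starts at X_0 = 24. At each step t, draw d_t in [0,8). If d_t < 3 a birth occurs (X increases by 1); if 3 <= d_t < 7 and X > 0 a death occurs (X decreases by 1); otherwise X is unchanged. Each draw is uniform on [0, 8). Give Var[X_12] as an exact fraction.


X can drop by at most 1 per step and X_0 = 24 > T = 12, so X_t >= 24 − t >= 12 > 0 for every t <= 12: the floor at 0 (the 'and X > 0' condition) never binds. Hence X_12 = X_0 + Σ_{t<12} Y_t with i.i.d. increments Y_t = y(d_t) ∈ {+1, −1, 0}.
Outcome values over d=0..7: [1, 1, 1, -1, -1, -1, -1, 0]
Σy = -1, Σy² = 7, M = 8
μ = -1/8 = -1/8,  σ² = 7/8 − (-1/8)² = 55/64
Independent increments: Var[X_12] = 12·σ² = 12·(55/64) = 165/16

165/16


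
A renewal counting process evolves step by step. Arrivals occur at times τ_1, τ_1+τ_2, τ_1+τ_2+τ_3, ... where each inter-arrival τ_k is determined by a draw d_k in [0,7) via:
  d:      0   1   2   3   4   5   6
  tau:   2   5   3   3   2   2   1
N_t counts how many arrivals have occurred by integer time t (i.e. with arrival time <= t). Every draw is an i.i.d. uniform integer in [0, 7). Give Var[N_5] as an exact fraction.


124894888/282475249

Inter-arrival values over d=0..6: [2, 5, 3, 3, 2, 2, 1]
Each d has probability 1/7, so the pmf of τ is: f(1) = 1/7, f(2) = 3/7, f(3) = 2/7, f(5) = 1/7
Let p_n(j) = P(N_n = j), with p_0 = [1]. Condition on τ_1: p_n(0) = P(τ > n), and for j >= 1, p_n(j) = Σ_{k<=n} f(k)·p_{n−k}(j−1)
p_1 = [6/7, 1/7]  (j = 0..1)
p_2 = [3/7, 27/49, 1/49]  (j = 0..2)
p_3 = [1/7, 5/7, 48/343, 1/343]  (j = 0..3)
p_4 = [1/7, 22/49, 130/343, 69/2401, 1/2401]  (j = 0..4)
p_5 = [0, 17/49, 181/343, 288/2401, 90/16807, 1/16807]  (j = 0..5)
E[N_5] = Σ j·p_5(j) = 29982/16807;  E[N_5²] = Σ j²·p_5(j) = 60916/16807
Var[N_5] = 60916/16807 − (29982/16807)² = 124894888/282475249


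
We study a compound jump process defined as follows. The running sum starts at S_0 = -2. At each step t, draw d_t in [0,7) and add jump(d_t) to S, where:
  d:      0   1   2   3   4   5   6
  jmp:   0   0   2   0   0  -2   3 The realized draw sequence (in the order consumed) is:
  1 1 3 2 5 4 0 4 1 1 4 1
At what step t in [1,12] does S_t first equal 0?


t=0: S=-2, d=1, jump=0, S_1=-2
t=1: S=-2, d=1, jump=0, S_2=-2
t=2: S=-2, d=3, jump=0, S_3=-2
t=3: S=-2, d=2, jump=2, S_4=0
t=4: S=0, d=5, jump=-2, S_5=-2
t=5: S=-2, d=4, jump=0, S_6=-2
t=6: S=-2, d=0, jump=0, S_7=-2
t=7: S=-2, d=4, jump=0, S_8=-2
t=8: S=-2, d=1, jump=0, S_9=-2
t=9: S=-2, d=1, jump=0, S_10=-2
t=10: S=-2, d=4, jump=0, S_11=-2
t=11: S=-2, d=1, jump=0, S_12=-2

4


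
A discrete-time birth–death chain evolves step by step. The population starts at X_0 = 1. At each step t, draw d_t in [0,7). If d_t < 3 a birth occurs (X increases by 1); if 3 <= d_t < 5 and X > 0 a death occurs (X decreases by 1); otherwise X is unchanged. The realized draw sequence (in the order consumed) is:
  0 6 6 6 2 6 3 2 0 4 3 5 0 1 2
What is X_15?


t=0: X=1, d=0 → birth, X_1=2
t=1: X=2, d=6 → hold, X_2=2
t=2: X=2, d=6 → hold, X_3=2
t=3: X=2, d=6 → hold, X_4=2
t=4: X=2, d=2 → birth, X_5=3
t=5: X=3, d=6 → hold, X_6=3
t=6: X=3, d=3 → death, X_7=2
t=7: X=2, d=2 → birth, X_8=3
t=8: X=3, d=0 → birth, X_9=4
t=9: X=4, d=4 → death, X_10=3
t=10: X=3, d=3 → death, X_11=2
t=11: X=2, d=5 → hold, X_12=2
t=12: X=2, d=0 → birth, X_13=3
t=13: X=3, d=1 → birth, X_14=4
t=14: X=4, d=2 → birth, X_15=5

5


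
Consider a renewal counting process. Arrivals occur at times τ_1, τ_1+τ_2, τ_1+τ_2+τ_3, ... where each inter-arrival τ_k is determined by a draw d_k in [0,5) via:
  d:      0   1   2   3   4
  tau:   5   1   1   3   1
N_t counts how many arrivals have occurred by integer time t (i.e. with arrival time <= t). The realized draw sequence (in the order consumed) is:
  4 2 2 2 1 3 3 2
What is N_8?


draw d_1=4: τ_1=1, arrival time A_1=1
draw d_2=2: τ_2=1, arrival time A_2=2
draw d_3=2: τ_3=1, arrival time A_3=3
draw d_4=2: τ_4=1, arrival time A_4=4
draw d_5=1: τ_5=1, arrival time A_5=5
draw d_6=3: τ_6=3, arrival time A_6=8
draw d_7=3: τ_7=3, arrival time A_7=11
draw d_8=2: τ_8=1, arrival time A_8=12
N_t over t=0..8: 0:0 1:1 2:2 3:3 4:4 5:5 6:5 7:5 8:6

6


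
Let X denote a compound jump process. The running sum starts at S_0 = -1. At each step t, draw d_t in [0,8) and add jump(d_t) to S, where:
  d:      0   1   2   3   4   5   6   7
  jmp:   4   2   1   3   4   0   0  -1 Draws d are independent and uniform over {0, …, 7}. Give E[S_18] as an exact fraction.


113/4

Outcome values over d=0..7: [4, 2, 1, 3, 4, 0, 0, -1]
Σy = 13, Σy² = 47, M = 8
μ = 13/8 = 13/8,  σ² = 47/8 − (13/8)² = 207/64
E[S_18] = -1 + 18·(13/8) = 113/4


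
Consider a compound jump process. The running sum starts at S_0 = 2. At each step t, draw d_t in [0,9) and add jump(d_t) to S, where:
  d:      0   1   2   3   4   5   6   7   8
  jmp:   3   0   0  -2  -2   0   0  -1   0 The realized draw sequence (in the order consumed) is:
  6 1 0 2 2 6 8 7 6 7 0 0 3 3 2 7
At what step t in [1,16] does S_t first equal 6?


11

t=0: S=2, d=6, jump=0, S_1=2
t=1: S=2, d=1, jump=0, S_2=2
t=2: S=2, d=0, jump=3, S_3=5
t=3: S=5, d=2, jump=0, S_4=5
t=4: S=5, d=2, jump=0, S_5=5
t=5: S=5, d=6, jump=0, S_6=5
t=6: S=5, d=8, jump=0, S_7=5
t=7: S=5, d=7, jump=-1, S_8=4
t=8: S=4, d=6, jump=0, S_9=4
t=9: S=4, d=7, jump=-1, S_10=3
t=10: S=3, d=0, jump=3, S_11=6
t=11: S=6, d=0, jump=3, S_12=9
t=12: S=9, d=3, jump=-2, S_13=7
t=13: S=7, d=3, jump=-2, S_14=5
t=14: S=5, d=2, jump=0, S_15=5
t=15: S=5, d=7, jump=-1, S_16=4


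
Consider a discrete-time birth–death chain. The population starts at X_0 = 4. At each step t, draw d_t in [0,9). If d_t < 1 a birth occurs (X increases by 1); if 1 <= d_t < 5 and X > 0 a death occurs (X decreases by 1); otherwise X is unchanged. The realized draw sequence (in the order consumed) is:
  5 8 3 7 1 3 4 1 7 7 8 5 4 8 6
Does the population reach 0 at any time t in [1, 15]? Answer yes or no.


yes

t=0: X=4, d=5 → hold, X_1=4
t=1: X=4, d=8 → hold, X_2=4
t=2: X=4, d=3 → death, X_3=3
t=3: X=3, d=7 → hold, X_4=3
t=4: X=3, d=1 → death, X_5=2
t=5: X=2, d=3 → death, X_6=1
t=6: X=1, d=4 → death, X_7=0
t=7: X=0, d=1 → hold, X_8=0
t=8: X=0, d=7 → hold, X_9=0
t=9: X=0, d=7 → hold, X_10=0
t=10: X=0, d=8 → hold, X_11=0
t=11: X=0, d=5 → hold, X_12=0
t=12: X=0, d=4 → hold, X_13=0
t=13: X=0, d=8 → hold, X_14=0
t=14: X=0, d=6 → hold, X_15=0


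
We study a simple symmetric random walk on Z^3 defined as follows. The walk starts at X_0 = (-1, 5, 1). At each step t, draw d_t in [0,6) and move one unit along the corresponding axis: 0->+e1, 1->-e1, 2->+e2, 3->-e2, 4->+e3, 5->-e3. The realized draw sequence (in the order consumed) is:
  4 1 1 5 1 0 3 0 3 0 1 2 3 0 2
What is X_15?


t=0: X=(-1, 5, 1), d=4 → +e3, X_1=(-1, 5, 2)
t=1: X=(-1, 5, 2), d=1 → -e1, X_2=(-2, 5, 2)
t=2: X=(-2, 5, 2), d=1 → -e1, X_3=(-3, 5, 2)
t=3: X=(-3, 5, 2), d=5 → -e3, X_4=(-3, 5, 1)
t=4: X=(-3, 5, 1), d=1 → -e1, X_5=(-4, 5, 1)
t=5: X=(-4, 5, 1), d=0 → +e1, X_6=(-3, 5, 1)
t=6: X=(-3, 5, 1), d=3 → -e2, X_7=(-3, 4, 1)
t=7: X=(-3, 4, 1), d=0 → +e1, X_8=(-2, 4, 1)
t=8: X=(-2, 4, 1), d=3 → -e2, X_9=(-2, 3, 1)
t=9: X=(-2, 3, 1), d=0 → +e1, X_10=(-1, 3, 1)
t=10: X=(-1, 3, 1), d=1 → -e1, X_11=(-2, 3, 1)
t=11: X=(-2, 3, 1), d=2 → +e2, X_12=(-2, 4, 1)
t=12: X=(-2, 4, 1), d=3 → -e2, X_13=(-2, 3, 1)
t=13: X=(-2, 3, 1), d=0 → +e1, X_14=(-1, 3, 1)
t=14: X=(-1, 3, 1), d=2 → +e2, X_15=(-1, 4, 1)

(-1, 4, 1)


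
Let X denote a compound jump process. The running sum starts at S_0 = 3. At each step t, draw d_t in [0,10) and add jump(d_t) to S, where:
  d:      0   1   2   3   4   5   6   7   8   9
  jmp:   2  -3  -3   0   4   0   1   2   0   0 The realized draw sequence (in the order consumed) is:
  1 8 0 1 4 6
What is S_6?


t=0: S=3, d=1, jump=-3, S_1=0
t=1: S=0, d=8, jump=0, S_2=0
t=2: S=0, d=0, jump=2, S_3=2
t=3: S=2, d=1, jump=-3, S_4=-1
t=4: S=-1, d=4, jump=4, S_5=3
t=5: S=3, d=6, jump=1, S_6=4

4


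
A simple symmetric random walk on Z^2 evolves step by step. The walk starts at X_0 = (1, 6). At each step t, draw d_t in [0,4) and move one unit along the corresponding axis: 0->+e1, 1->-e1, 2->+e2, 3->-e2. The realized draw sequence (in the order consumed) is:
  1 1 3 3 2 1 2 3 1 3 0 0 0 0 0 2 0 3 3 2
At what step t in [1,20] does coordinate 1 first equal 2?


15

t=0: X=(1, 6), d=1 → -e1, X_1=(0, 6)
t=1: X=(0, 6), d=1 → -e1, X_2=(-1, 6)
t=2: X=(-1, 6), d=3 → -e2, X_3=(-1, 5)
t=3: X=(-1, 5), d=3 → -e2, X_4=(-1, 4)
t=4: X=(-1, 4), d=2 → +e2, X_5=(-1, 5)
t=5: X=(-1, 5), d=1 → -e1, X_6=(-2, 5)
t=6: X=(-2, 5), d=2 → +e2, X_7=(-2, 6)
t=7: X=(-2, 6), d=3 → -e2, X_8=(-2, 5)
t=8: X=(-2, 5), d=1 → -e1, X_9=(-3, 5)
t=9: X=(-3, 5), d=3 → -e2, X_10=(-3, 4)
t=10: X=(-3, 4), d=0 → +e1, X_11=(-2, 4)
t=11: X=(-2, 4), d=0 → +e1, X_12=(-1, 4)
t=12: X=(-1, 4), d=0 → +e1, X_13=(0, 4)
t=13: X=(0, 4), d=0 → +e1, X_14=(1, 4)
t=14: X=(1, 4), d=0 → +e1, X_15=(2, 4)
t=15: X=(2, 4), d=2 → +e2, X_16=(2, 5)
t=16: X=(2, 5), d=0 → +e1, X_17=(3, 5)
t=17: X=(3, 5), d=3 → -e2, X_18=(3, 4)
t=18: X=(3, 4), d=3 → -e2, X_19=(3, 3)
t=19: X=(3, 3), d=2 → +e2, X_20=(3, 4)


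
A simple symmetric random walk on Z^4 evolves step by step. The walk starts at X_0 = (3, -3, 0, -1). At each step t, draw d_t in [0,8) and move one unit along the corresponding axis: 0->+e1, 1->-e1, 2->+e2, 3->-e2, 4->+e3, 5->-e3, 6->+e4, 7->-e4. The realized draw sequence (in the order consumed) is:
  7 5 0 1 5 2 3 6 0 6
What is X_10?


(4, -3, -2, 0)

t=0: X=(3, -3, 0, -1), d=7 → -e4, X_1=(3, -3, 0, -2)
t=1: X=(3, -3, 0, -2), d=5 → -e3, X_2=(3, -3, -1, -2)
t=2: X=(3, -3, -1, -2), d=0 → +e1, X_3=(4, -3, -1, -2)
t=3: X=(4, -3, -1, -2), d=1 → -e1, X_4=(3, -3, -1, -2)
t=4: X=(3, -3, -1, -2), d=5 → -e3, X_5=(3, -3, -2, -2)
t=5: X=(3, -3, -2, -2), d=2 → +e2, X_6=(3, -2, -2, -2)
t=6: X=(3, -2, -2, -2), d=3 → -e2, X_7=(3, -3, -2, -2)
t=7: X=(3, -3, -2, -2), d=6 → +e4, X_8=(3, -3, -2, -1)
t=8: X=(3, -3, -2, -1), d=0 → +e1, X_9=(4, -3, -2, -1)
t=9: X=(4, -3, -2, -1), d=6 → +e4, X_10=(4, -3, -2, 0)


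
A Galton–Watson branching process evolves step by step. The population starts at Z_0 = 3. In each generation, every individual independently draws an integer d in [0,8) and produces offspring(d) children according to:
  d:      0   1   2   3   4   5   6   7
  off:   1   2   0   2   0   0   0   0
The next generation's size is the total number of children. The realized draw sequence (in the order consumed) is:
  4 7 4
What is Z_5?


0

gen 0: Z_0=3, draws=[4, 7, 4], offspring=[0, 0, 0], Z_1=0
gen 1: Z_1=0, draws=[], offspring=[], Z_2=0
gen 2: Z_2=0, draws=[], offspring=[], Z_3=0
gen 3: Z_3=0, draws=[], offspring=[], Z_4=0
gen 4: Z_4=0, draws=[], offspring=[], Z_5=0


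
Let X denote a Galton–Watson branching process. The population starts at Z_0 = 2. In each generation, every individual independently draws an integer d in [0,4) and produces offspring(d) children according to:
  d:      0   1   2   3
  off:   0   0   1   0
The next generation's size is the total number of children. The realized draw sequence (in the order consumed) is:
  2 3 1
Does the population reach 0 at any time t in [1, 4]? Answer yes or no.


yes

gen 0: Z_0=2, draws=[2, 3], offspring=[1, 0], Z_1=1
gen 1: Z_1=1, draws=[1], offspring=[0], Z_2=0
gen 2: Z_2=0, draws=[], offspring=[], Z_3=0
gen 3: Z_3=0, draws=[], offspring=[], Z_4=0


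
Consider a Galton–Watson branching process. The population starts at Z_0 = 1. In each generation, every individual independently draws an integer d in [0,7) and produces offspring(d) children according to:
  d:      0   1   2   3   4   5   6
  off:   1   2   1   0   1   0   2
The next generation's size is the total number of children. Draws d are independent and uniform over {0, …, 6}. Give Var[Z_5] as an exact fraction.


20/7

Outcome values over d=0..6: [1, 2, 1, 0, 1, 0, 2]
Σy = 7, Σy² = 11, M = 7
μ = 7/7 = 1,  σ² = 11/7 − (1)² = 4/7
V_0 = 0, E_0 = 1
V_1 = 4/7·E_0 + (1)²·V_0 = 4/7;  E_1 = 1
V_2 = 4/7·E_1 + (1)²·V_1 = 8/7;  E_2 = 1
V_3 = 4/7·E_2 + (1)²·V_2 = 12/7;  E_3 = 1
V_4 = 4/7·E_3 + (1)²·V_3 = 16/7;  E_4 = 1
V_5 = 4/7·E_4 + (1)²·V_4 = 20/7;  E_5 = 1
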